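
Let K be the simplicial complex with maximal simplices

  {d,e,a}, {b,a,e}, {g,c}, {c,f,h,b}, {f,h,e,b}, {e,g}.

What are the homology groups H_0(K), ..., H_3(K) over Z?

We work with the vertex ordering a < b < c < d < e < f < g < h. The simplices of K, each written with vertices in increasing order, are:

  0-simplices (8): a, b, c, d, e, f, g, h
  1-simplices (15): ab, ad, ae, bc, be, bf, bh, cf, cg, ch, de, ef, eg, eh, fh
  2-simplices (9): abe, ade, bcf, bch, bef, beh, bfh, cfh, efh
  3-simplices (2): bcfh, befh

giving chain groups C_0 ≅ Z^8, C_1 ≅ Z^15, C_2 ≅ Z^9, C_3 ≅ Z^2.

∂_1: C_1 → C_0 is given by ∂[p,q] = [q] − [p]. For instance
  ∂ch = h − c.
The resulting 8×15 matrix has rank 7, and its Smith normal form has invariant factors (1,1,1,1,1,1,1).

∂_2: C_2 → C_1 maps a triangle to the signed sum of its edges. For instance
  ∂beh = eh − bh + be,
  ∂bef = ef − bf + be.
The 15×9 boundary matrix has rank 7 and Smith normal form diag(1,1,1,1,1,1,1).

∂_3: C_3 → C_2 sends each 3-simplex σ to the alternating sum Σ_i (−1)^i (σ with its i-th vertex removed). For instance
  ∂bcfh = cfh − bfh + bch − bcf,
  ∂befh = efh − bfh + beh − bef.
The resulting 9×2 matrix has rank 2, and its Smith normal form has invariant factors (1,1).

Now H_k = ker ∂_k / im ∂_{k+1}, so:

  H_0: rank C_0 − rank ∂_1 = 8 − 7 = 1, and the invariant factors of ∂_1 are all 1, so H_0 = Z.
  H_1: rank ker ∂_1 − rank ∂_2 = (15 − 7) − 7 = 1, and the invariant factors of ∂_2 are all 1, so H_1 = Z.
  H_2: rank ker ∂_2 − rank ∂_3 = (9 − 7) − 2 = 0, and the invariant factors of ∂_3 are all 1, so H_2 = 0.
  H_3: rank ker ∂_3 − rank ∂_4 = (2 − 2) − 0 = 0, and there is no ∂_4, so H_3 = 0.

H_0 ≅ Z,  H_1 ≅ Z,  H_2 = 0,  H_3 = 0.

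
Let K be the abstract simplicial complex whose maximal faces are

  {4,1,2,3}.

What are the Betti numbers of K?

b_0 = 1, b_1 = 0, b_2 = 0, b_3 = 0.

Fix the vertex order 1 < 2 < 3 < 4 and write every simplex with vertices in increasing order. Then dim K = 3 and the simplices of K are:

  0-simplices (4): [1], [2], [3], [4]
  1-simplices (6): [1,2], [1,3], [1,4], [2,3], [2,4], [3,4]
  2-simplices (4): [1,2,3], [1,2,4], [1,3,4], [2,3,4]
  3-simplices (1): [1,2,3,4]

Hence C_0 ≅ Z^4, C_1 ≅ Z^6, C_2 ≅ Z^4, C_3 ≅ Z^1.

∂_1: C_1 → C_0 sends each edge [p,q] (with p < q) to q − p. For instance
  ∂[1,2] = [2] − [1].
As a 4×6 matrix over Z this has rank 3, with invariant factors (1,1,1).

The boundary map ∂_2: C_2 → C_1 acts by ∂[p,q,r] = [q,r] − [p,r] + [p,q]. For instance
  ∂[2,3,4] = [3,4] − [2,4] + [2,3],
  ∂[1,2,4] = [2,4] − [1,4] + [1,2].
The resulting 6×4 matrix has rank 3, and its Smith normal form has invariant factors (1,1,1).

Boundary ∂_3: C_3 → C_2 sends each 3-simplex σ to the alternating sum Σ_i (−1)^i (σ with its i-th vertex removed). For instance
  ∂[1,2,3,4] = [2,3,4] − [1,3,4] + [1,2,4] − [1,2,3].
The 4×1 boundary matrix has rank 1 and Smith normal form diag(1).

From H_k ≅ ker(∂_k) / im(∂_{k+1}) we obtain:

  H_0: rank C_0 − rank ∂_1 = 4 − 3 = 1, and the invariant factors of ∂_1 are all 1, so H_0 = Z.
  H_1: rank ker ∂_1 − rank ∂_2 = (6 − 3) − 3 = 0, and the invariant factors of ∂_2 are all 1, so H_1 = 0.
  H_2: rank ker ∂_2 − rank ∂_3 = (4 − 3) − 1 = 0, and the invariant factors of ∂_3 are all 1, so H_2 = 0.
  H_3: rank ker ∂_3 − rank ∂_4 = (1 − 1) − 0 = 0, and there is no ∂_4, so H_3 = 0.

As a check, the Euler characteristic is 4 − 6 + 4 − 1 = 1, which agrees with 1 − 0 + 0 − 0 = 1.

Hence the Betti numbers are b_0 = 1, b_1 = 0, b_2 = 0, b_3 = 0.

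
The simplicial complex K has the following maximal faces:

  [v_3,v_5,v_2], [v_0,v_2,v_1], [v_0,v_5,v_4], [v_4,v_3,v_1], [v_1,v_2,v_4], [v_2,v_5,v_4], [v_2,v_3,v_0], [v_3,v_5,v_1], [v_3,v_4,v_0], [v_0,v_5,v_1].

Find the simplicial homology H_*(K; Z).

Take the total order v_0 < v_1 < v_2 < v_3 < v_4 < v_5 on the vertex set. Then K (dimension 2) consists of the simplices:

  0-simplices (6): [v_0], [v_1], [v_2], [v_3], [v_4], [v_5]
  1-simplices (15): (15 of them)
  2-simplices (10): [v_0,v_1,v_2], [v_0,v_1,v_5], [v_0,v_2,v_3], [v_0,v_3,v_4], [v_0,v_4,v_5], [v_1,v_2,v_4], [v_1,v_3,v_4], [v_1,v_3,v_5], [v_2,v_3,v_5], [v_2,v_4,v_5]

Hence C_0 ≅ Z^6, C_1 ≅ Z^15, C_2 ≅ Z^10.

The boundary map ∂_1: C_1 → C_0 maps an edge to its endpoints' difference, ∂[p,q] = q − p. For instance
  ∂[v_2,v_4] = [v_4] − [v_2].
This gives a 6×15 integer matrix of rank 5; reducing to Smith normal form yields diagonal entries (1,1,1,1,1).

∂_2: C_2 → C_1 acts by ∂[p,q,r] = [q,r] − [p,r] + [p,q]. For instance
  ∂[v_2,v_4,v_5] = [v_4,v_5] − [v_2,v_5] + [v_2,v_4],
  ∂[v_1,v_3,v_4] = [v_3,v_4] − [v_1,v_4] + [v_1,v_3].
The 15×10 boundary matrix has rank 10 and Smith normal form diag(1,1,1,1,1,1,1,1,1,2).

Reading off H_k = ker ∂_k / im ∂_{k+1}:

  H_0: rank C_0 − rank ∂_1 = 6 − 5 = 1, and the invariant factors of ∂_1 are all 1, so H_0 = Z.
  H_1: rank ker ∂_1 − rank ∂_2 = (15 − 5) − 10 = 0, and ∂_2 has invariant factor 2 > 1, so H_1 = Z/2.
  H_2: rank ker ∂_2 − rank ∂_3 = (10 − 10) − 0 = 0, and there is no ∂_3, so H_2 = 0.

As a check, the Euler characteristic is 6 − 15 + 10 = 1, which agrees with 1 − 0 + 0 = 1.

H_0 = Z,  H_1 = Z/2,  H_2 = 0.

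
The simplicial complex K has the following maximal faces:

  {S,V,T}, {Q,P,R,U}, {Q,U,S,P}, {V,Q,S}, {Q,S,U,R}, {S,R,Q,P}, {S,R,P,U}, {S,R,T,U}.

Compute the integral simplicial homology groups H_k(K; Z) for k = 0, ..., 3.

H_0 ≅ Z,  H_1 = 0,  H_2 = 0,  H_3 ≅ Z.

Order the vertices as P < Q < R < S < T < U < V. Listing each simplex with vertices in this order, K has dimension 3 with simplices:

  0-simplices (7): P, Q, R, S, T, U, V
  1-simplices (16): PQ, PR, PS, PU, QR, QS, QU, QV, RS, RT, RU, ST, SU, SV, TU, TV
  2-simplices (15): PQR, PQS, PQU, PRS, PRU, PSU, QRS, QRU, QSU, QSV, RST, RSU, RTU, STU, STV
  3-simplices (6): PQRS, PQRU, PQSU, PRSU, QRSU, RSTU

Hence C_0 ≅ Z^7, C_1 ≅ Z^16, C_2 ≅ Z^15, C_3 ≅ Z^6.

Boundary ∂_1: C_1 → C_0 maps an edge to its endpoints' difference, ∂[p,q] = q − p.
The resulting 7×16 matrix has rank 6, and its Smith normal form has invariant factors (1,1,1,1,1,1).

Boundary ∂_2: C_2 → C_1 sends each 2-simplex [p,q,r] to [q,r] − [p,r] + [p,q]. For instance
  ∂QSU = SU − QU + QS,
  ∂PRU = RU − PU + PR.
As a 16×15 matrix over Z this has rank 10, with invariant factors (1,1,1,1,1,1,1,1,1,1).

∂_3: C_3 → C_2 sends each 3-simplex σ to the alternating sum Σ_i (−1)^i (σ with its i-th vertex removed). For instance
  ∂PRSU = RSU − PSU + PRU − PRS,
  ∂RSTU = STU − RTU + RSU − RST.
The 15×6 boundary matrix has rank 5 and Smith normal form diag(1,1,1,1,1).

Reading off H_k = ker ∂_k / im ∂_{k+1}:

  H_0: rank C_0 − rank ∂_1 = 7 − 6 = 1, and the invariant factors of ∂_1 are all 1, so H_0 = Z.
  H_1: rank ker ∂_1 − rank ∂_2 = (16 − 6) − 10 = 0, and the invariant factors of ∂_2 are all 1, so H_1 = 0.
  H_2: rank ker ∂_2 − rank ∂_3 = (15 − 10) − 5 = 0, and the invariant factors of ∂_3 are all 1, so H_2 = 0.
  H_3: rank ker ∂_3 − rank ∂_4 = (6 − 5) − 0 = 1, and there is no ∂_4, so H_3 = Z.

As a check, the Euler characteristic is 7 − 16 + 15 − 6 = 0, which agrees with 1 − 0 + 0 − 1 = 0.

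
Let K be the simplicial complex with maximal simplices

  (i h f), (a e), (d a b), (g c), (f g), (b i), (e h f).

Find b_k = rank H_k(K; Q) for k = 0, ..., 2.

b_0 = 1, b_1 = 1, b_2 = 0.

K has 9 vertices, 12 edges, 3 triangles.
rank ∂_0 = 0, rank ∂_1 = 8 ⇒ b_0 = 9 − 0 − 8 = 1; all invariant factors of ∂_1 are 1 so no torsion. So H_0 = Z.
rank ∂_1 = 8, rank ∂_2 = 3 ⇒ b_1 = 12 − 8 − 3 = 1; all invariant factors of ∂_2 are 1 so no torsion. So H_1 = Z.
rank ∂_2 = 3, rank ∂_3 = 0 ⇒ b_2 = 3 − 3 − 0 = 0. So H_2 = 0.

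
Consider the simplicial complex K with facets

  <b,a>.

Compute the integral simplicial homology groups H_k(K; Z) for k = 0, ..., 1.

Fix the vertex order a < b and write every simplex with vertices in increasing order. Then dim K = 1 and the simplices of K are:

  0-simplices (2): a, b
  1-simplices (1): ab

giving chain groups C_0 ≅ Z^2, C_1 ≅ Z^1.

∂_1: C_1 → C_0 maps an edge to its endpoints' difference, ∂[p,q] = q − p.
As a 2×1 matrix over Z this has rank 1, with invariant factors (1).

From H_k ≅ ker(∂_k) / im(∂_{k+1}) we obtain:

  H_0: rank C_0 − rank ∂_1 = 2 − 1 = 1, and the invariant factors of ∂_1 are all 1, so H_0 ≅ Z.
  H_1: rank ker ∂_1 − rank ∂_2 = (1 − 1) − 0 = 0, and there is no ∂_2, so H_1 ≅ 0.

H_0 ≅ Z,  H_1 = 0.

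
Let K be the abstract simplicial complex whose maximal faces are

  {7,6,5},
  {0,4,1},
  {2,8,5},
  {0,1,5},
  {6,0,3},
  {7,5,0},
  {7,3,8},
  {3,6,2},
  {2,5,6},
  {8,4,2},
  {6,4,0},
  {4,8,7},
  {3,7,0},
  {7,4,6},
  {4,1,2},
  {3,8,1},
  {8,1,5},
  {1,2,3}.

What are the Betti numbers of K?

b_0 = 1, b_1 = 1, b_2 = 0.

Order the vertices as 0 < 1 < 2 < 3 < 4 < 5 < 6 < 7 < 8. Listing each simplex with vertices in this order, K has dimension 2 with simplices:

  0-simplices (9): [0], [1], [2], [3], [4], [5], [6], [7], [8]
  1-simplices (27): (27 of them)
  2-simplices (18): [0,1,4], [0,1,5], [0,3,6], [0,3,7], [0,4,6], [0,5,7], [1,2,3], [1,2,4], [1,3,8], [1,5,8], [2,3,6], [2,4,8], [2,5,6], [2,5,8], [3,7,8], [4,6,7], [4,7,8], [5,6,7]

so the chain groups are C_0 ≅ Z^9, C_1 ≅ Z^27, C_2 ≅ Z^18.

∂_1: C_1 → C_0 sends each edge [p,q] (with p < q) to q − p. For instance
  ∂[4,7] = [7] − [4].
As a 9×27 matrix over Z this has rank 8, with invariant factors (1,1,1,1,1,1,1,1).

The boundary map ∂_2: C_2 → C_1 acts by ∂[p,q,r] = [q,r] − [p,r] + [p,q]. For instance
  ∂[0,5,7] = [5,7] − [0,7] + [0,5],
  ∂[2,4,8] = [4,8] − [2,8] + [2,4].
This gives a 27×18 integer matrix of rank 18; reducing to Smith normal form yields diagonal entries (1,1,1,1,1,1,1,1,1,1,1,1,1,1,1,1,1,2).

From H_k ≅ ker(∂_k) / im(∂_{k+1}) we obtain:

  H_0: rank C_0 − rank ∂_1 = 9 − 8 = 1, and the invariant factors of ∂_1 are all 1, so H_0 ≅ Z.
  H_1: rank ker ∂_1 − rank ∂_2 = (27 − 8) − 18 = 1, and ∂_2 has invariant factor 2 > 1, so H_1 ≅ Z ⊕ Z/2.
  H_2: rank ker ∂_2 − rank ∂_3 = (18 − 18) − 0 = 0, and there is no ∂_3, so H_2 ≅ 0.

(K is a triangulation of the Klein bottle.)

Hence the Betti numbers are b_0 = 1, b_1 = 1, b_2 = 0.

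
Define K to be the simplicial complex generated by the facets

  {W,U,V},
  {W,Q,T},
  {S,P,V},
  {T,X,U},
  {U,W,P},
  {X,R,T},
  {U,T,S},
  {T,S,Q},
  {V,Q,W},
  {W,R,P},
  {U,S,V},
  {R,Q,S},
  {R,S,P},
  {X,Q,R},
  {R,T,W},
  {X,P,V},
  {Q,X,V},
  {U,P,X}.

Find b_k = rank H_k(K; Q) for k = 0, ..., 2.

We work with the vertex ordering P < Q < R < S < T < U < V < W < X. The simplices of K, each written with vertices in increasing order, are:

  0-simplices (9): P, Q, R, S, T, U, V, W, X
  1-simplices (27): PR, PS, PU, PV, PW, PX, QR, QS, QT, QV, QW, QX, RS, RT, RW, RX, ST, SU, SV, TU, TW, TX, UV, UW, UX, VW, VX
  2-simplices (18): PRS, PRW, PSV, PUW, PUX, PVX, QRS, QRX, QST, QTW, QVW, QVX, RTW, RTX, STU, SUV, TUX, UVW

so the chain groups are C_0 ≅ Z^9, C_1 ≅ Z^27, C_2 ≅ Z^18.

∂_1: C_1 → C_0 is given by ∂[p,q] = [q] − [p]. For instance
  ∂QS = S − Q.
This gives a 9×27 integer matrix of rank 8; reducing to Smith normal form yields diagonal entries (1,1,1,1,1,1,1,1).

∂_2: C_2 → C_1 maps a triangle to the signed sum of its edges. For instance
  ∂QRS = RS − QS + QR,
  ∂QVX = VX − QX + QV.
The 27×18 boundary matrix has rank 18 and Smith normal form diag(1,1,1,1,1,1,1,1,1,1,1,1,1,1,1,1,1,2).

Reading off H_k = ker ∂_k / im ∂_{k+1}:

  H_0: rank C_0 − rank ∂_1 = 9 − 8 = 1, and the invariant factors of ∂_1 are all 1, so H_0 ≅ Z.
  H_1: rank ker ∂_1 − rank ∂_2 = (27 − 8) − 18 = 1, and ∂_2 has invariant factor 2 > 1, so H_1 ≅ Z ⊕ Z/2.
  H_2: rank ker ∂_2 − rank ∂_3 = (18 − 18) − 0 = 0, and there is no ∂_3, so H_2 ≅ 0.

As a check, the Euler characteristic is 9 − 27 + 18 = 0, which agrees with 1 − 1 + 0 = 0.
(K is a triangulation of the Klein bottle.)

Hence the Betti numbers are b_0 = 1, b_1 = 1, b_2 = 0.

b_0 = 1, b_1 = 1, b_2 = 0.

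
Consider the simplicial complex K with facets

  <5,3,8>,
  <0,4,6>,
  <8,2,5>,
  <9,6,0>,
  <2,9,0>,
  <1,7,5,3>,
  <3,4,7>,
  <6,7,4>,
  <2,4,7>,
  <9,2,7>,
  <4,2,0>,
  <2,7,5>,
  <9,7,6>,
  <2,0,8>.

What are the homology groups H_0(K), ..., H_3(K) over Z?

H_0 = Z,  H_1 = 0,  H_2 = Z,  H_3 = 0.

K has 10 vertices, 24 edges, 17 triangles, 1 3-simplex.
rank ∂_0 = 0, rank ∂_1 = 9 ⇒ b_0 = 10 − 0 − 9 = 1; all invariant factors of ∂_1 are 1 so no torsion. So H_0 ≅ Z.
rank ∂_1 = 9, rank ∂_2 = 15 ⇒ b_1 = 24 − 9 − 15 = 0; all invariant factors of ∂_2 are 1 so no torsion. So H_1 ≅ 0.
rank ∂_2 = 15, rank ∂_3 = 1 ⇒ b_2 = 17 − 15 − 1 = 1; all invariant factors of ∂_3 are 1 so no torsion. So H_2 ≅ Z.
rank ∂_3 = 1, rank ∂_4 = 0 ⇒ b_3 = 1 − 1 − 0 = 0. So H_3 ≅ 0.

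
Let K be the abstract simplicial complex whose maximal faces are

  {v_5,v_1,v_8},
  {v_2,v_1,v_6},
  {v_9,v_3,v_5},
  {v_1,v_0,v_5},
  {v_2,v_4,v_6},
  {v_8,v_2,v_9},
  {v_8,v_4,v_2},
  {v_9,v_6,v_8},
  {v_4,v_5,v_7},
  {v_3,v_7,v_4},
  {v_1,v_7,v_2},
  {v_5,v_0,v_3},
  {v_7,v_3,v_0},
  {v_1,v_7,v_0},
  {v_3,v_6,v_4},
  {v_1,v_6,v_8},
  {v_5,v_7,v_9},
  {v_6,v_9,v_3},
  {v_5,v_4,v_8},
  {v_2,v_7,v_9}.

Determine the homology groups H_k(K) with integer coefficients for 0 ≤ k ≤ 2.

H_0 ≅ Z,  H_1 ≅ Z × Z/2,  H_2 = 0.

We work with the vertex ordering v_0 < v_1 < v_2 < v_3 < v_4 < v_5 < v_6 < v_7 < v_8 < v_9. The simplices of K, each written with vertices in increasing order, are:

  0-simplices (10): [v_0], [v_1], [v_2], [v_3], [v_4], [v_5], [v_6], [v_7], [v_8], [v_9]
  1-simplices (30): (30 of them)
  2-simplices (20): (20 of them)

Hence C_0 ≅ Z^10, C_1 ≅ Z^30, C_2 ≅ Z^20.

∂_1: C_1 → C_0 maps an edge to its endpoints' difference, ∂[p,q] = q − p. For instance
  ∂[v_5,v_9] = [v_9] − [v_5].
The 10×30 boundary matrix has rank 9 and Smith normal form diag(1,1,1,1,1,1,1,1,1).

The boundary map ∂_2: C_2 → C_1 acts by ∂[p,q,r] = [q,r] − [p,r] + [p,q]. For instance
  ∂[v_3,v_5,v_9] = [v_5,v_9] − [v_3,v_9] + [v_3,v_5],
  ∂[v_0,v_1,v_7] = [v_1,v_7] − [v_0,v_7] + [v_0,v_1].
The resulting 30×20 matrix has rank 20, and its Smith normal form has invariant factors (1,1,1,1,1,1,1,1,1,1,1,1,1,1,1,1,1,1,1,2).

Now H_k = ker ∂_k / im ∂_{k+1}, so:

  H_0: rank C_0 − rank ∂_1 = 10 − 9 = 1, and the invariant factors of ∂_1 are all 1, so H_0 ≅ Z.
  H_1: rank ker ∂_1 − rank ∂_2 = (30 − 9) − 20 = 1, and ∂_2 has invariant factor 2 > 1, so H_1 ≅ Z × Z/2.
  H_2: rank ker ∂_2 − rank ∂_3 = (20 − 20) − 0 = 0, and there is no ∂_3, so H_2 ≅ 0.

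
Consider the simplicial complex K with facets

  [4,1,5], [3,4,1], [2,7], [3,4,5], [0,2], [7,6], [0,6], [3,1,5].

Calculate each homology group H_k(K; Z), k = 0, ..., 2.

We work with the vertex ordering 0 < 1 < 2 < 3 < 4 < 5 < 6 < 7. The simplices of K, each written with vertices in increasing order, are:

  0-simplices (8): [0], [1], [2], [3], [4], [5], [6], [7]
  1-simplices (10): [0,2], [0,6], [1,3], [1,4], [1,5], [2,7], [3,4], [3,5], [4,5], [6,7]
  2-simplices (4): [1,3,4], [1,3,5], [1,4,5], [3,4,5]

giving chain groups C_0 ≅ Z^8, C_1 ≅ Z^10, C_2 ≅ Z^4.

The boundary map ∂_1: C_1 → C_0 is given by ∂[p,q] = [q] − [p]. For instance
  ∂[1,4] = [4] − [1].
The 8×10 boundary matrix has rank 6 and Smith normal form diag(1,1,1,1,1,1).

Boundary ∂_2: C_2 → C_1 maps a triangle to the signed sum of its edges. For instance
  ∂[3,4,5] = [4,5] − [3,5] + [3,4],
  ∂[1,3,5] = [3,5] − [1,5] + [1,3].
The 10×4 boundary matrix has rank 3 and Smith normal form diag(1,1,1).

Computing H_k = (kernel of ∂_k) / (image of ∂_{k+1}):

  H_0: rank C_0 − rank ∂_1 = 8 − 6 = 2, and the invariant factors of ∂_1 are all 1, so H_0 = Z^2.
  H_1: rank ker ∂_1 − rank ∂_2 = (10 − 6) − 3 = 1, and the invariant factors of ∂_2 are all 1, so H_1 = Z.
  H_2: rank ker ∂_2 − rank ∂_3 = (4 − 3) − 0 = 1, and there is no ∂_3, so H_2 = Z.

(K is a triangulation of the disjoint union of the 2-sphere S^2 and the circle S^1.)

H_0 ≅ Z^2,  H_1 ≅ Z,  H_2 ≅ Z.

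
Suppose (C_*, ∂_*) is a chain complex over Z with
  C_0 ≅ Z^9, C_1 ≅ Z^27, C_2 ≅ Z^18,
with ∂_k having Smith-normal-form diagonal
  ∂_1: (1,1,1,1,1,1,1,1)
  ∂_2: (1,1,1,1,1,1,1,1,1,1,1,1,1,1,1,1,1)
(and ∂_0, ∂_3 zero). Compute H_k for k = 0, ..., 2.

H_0 ≅ Z,  H_1 ≅ Z^2,  H_2 ≅ Z.

H_0: b_0 = 9 − 0 − 8 = 1; torsion from ∂_1 factors > 1: none. So H_0 ≅ Z.
H_1: b_1 = 27 − 8 − 17 = 2; torsion from ∂_2 factors > 1: none. So H_1 ≅ Z^2.
H_2: b_2 = 18 − 17 − 0 = 1; torsion from ∂_3 factors > 1: none. So H_2 ≅ Z.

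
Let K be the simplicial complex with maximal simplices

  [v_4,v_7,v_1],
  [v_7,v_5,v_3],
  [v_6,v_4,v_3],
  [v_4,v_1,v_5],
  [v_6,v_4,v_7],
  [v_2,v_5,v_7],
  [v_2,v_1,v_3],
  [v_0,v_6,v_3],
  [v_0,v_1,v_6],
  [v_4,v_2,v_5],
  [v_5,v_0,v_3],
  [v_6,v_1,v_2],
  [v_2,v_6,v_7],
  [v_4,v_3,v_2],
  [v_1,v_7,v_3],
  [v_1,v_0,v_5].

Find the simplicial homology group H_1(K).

Fix the vertex order v_0 < v_1 < v_2 < v_3 < v_4 < v_5 < v_6 < v_7 and write every simplex with vertices in increasing order. Then dim K = 2 and the simplices of K are:

  0-simplices (8): [v_0], [v_1], [v_2], [v_3], [v_4], [v_5], [v_6], [v_7]
  1-simplices (24): (24 of them)
  2-simplices (16): (16 of them)

Hence C_0 ≅ Z^8, C_1 ≅ Z^24, C_2 ≅ Z^16.

∂_1: C_1 → C_0 sends each edge [p,q] (with p < q) to q − p.
As a 8×24 matrix over Z this has rank 7, with invariant factors (1,1,1,1,1,1,1).

∂_2: C_2 → C_1 maps a triangle to the signed sum of its edges. For instance
  ∂[v_4,v_6,v_7] = [v_6,v_7] − [v_4,v_7] + [v_4,v_6],
  ∂[v_1,v_4,v_5] = [v_4,v_5] − [v_1,v_5] + [v_1,v_4].
The 24×16 boundary matrix has rank 15 and Smith normal form diag(1,1,1,1,1,1,1,1,1,1,1,1,1,1,1).

From H_k ≅ ker(∂_k) / im(∂_{k+1}) we obtain:

  H_1: rank ker ∂_1 − rank ∂_2 = (24 − 7) − 15 = 2, and the invariant factors of ∂_2 are all 1, so H_1 = Z^2.

(K is a triangulation of the torus T^2.)

H_1 = Z^2.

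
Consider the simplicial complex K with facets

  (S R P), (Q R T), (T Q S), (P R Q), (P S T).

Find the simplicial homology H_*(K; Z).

H_0 = Z,  H_1 = Z,  H_2 = 0.

We work with the vertex ordering P < Q < R < S < T. The simplices of K, each written with vertices in increasing order, are:

  0-simplices (5): P, Q, R, S, T
  1-simplices (10): PQ, PR, PS, PT, QR, QS, QT, RS, RT, ST
  2-simplices (5): PQR, PRS, PST, QRT, QST

so the chain groups are C_0 ≅ Z^5, C_1 ≅ Z^10, C_2 ≅ Z^5.

The boundary map ∂_1: C_1 → C_0 sends each edge [p,q] (with p < q) to q − p. For instance
  ∂PT = T − P.
The resulting 5×10 matrix has rank 4, and its Smith normal form has invariant factors (1,1,1,1).

The boundary map ∂_2: C_2 → C_1 acts by ∂[p,q,r] = [q,r] − [p,r] + [p,q]. For instance
  ∂PRS = RS − PS + PR,
  ∂QRT = RT − QT + QR.
The 10×5 boundary matrix has rank 5 and Smith normal form diag(1,1,1,1,1).

Computing H_k = (kernel of ∂_k) / (image of ∂_{k+1}):

  H_0: rank C_0 − rank ∂_1 = 5 − 4 = 1, and the invariant factors of ∂_1 are all 1, so H_0 = Z.
  H_1: rank ker ∂_1 − rank ∂_2 = (10 − 4) − 5 = 1, and the invariant factors of ∂_2 are all 1, so H_1 = Z.
  H_2: rank ker ∂_2 − rank ∂_3 = (5 − 5) − 0 = 0, and there is no ∂_3, so H_2 = 0.

(K is a triangulation of the Möbius band.)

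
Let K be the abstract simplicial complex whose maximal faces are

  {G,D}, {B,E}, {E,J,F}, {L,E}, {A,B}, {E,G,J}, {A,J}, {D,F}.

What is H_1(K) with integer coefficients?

H_1 ≅ Z^2.

Fix the vertex order A < B < D < E < F < G < J < L and write every simplex with vertices in increasing order. Then dim K = 2 and the simplices of K are:

  0-simplices (8): A, B, D, E, F, G, J, L
  1-simplices (11): AB, AJ, BE, DF, DG, EF, EG, EJ, EL, FJ, GJ
  2-simplices (2): EFJ, EGJ

Hence C_0 ≅ Z^8, C_1 ≅ Z^11, C_2 ≅ Z^2.

Boundary ∂_1: C_1 → C_0 is given by ∂[p,q] = [q] − [p]. For instance
  ∂DG = G − D.
As a 8×11 matrix over Z this has rank 7, with invariant factors (1,1,1,1,1,1,1).

Boundary ∂_2: C_2 → C_1 maps a triangle to the signed sum of its edges. For instance
  ∂EGJ = GJ − EJ + EG,
  ∂EFJ = FJ − EJ + EF.
As a 11×2 matrix over Z this has rank 2, with invariant factors (1,1).

Reading off H_k = ker ∂_k / im ∂_{k+1}:

  H_1: rank ker ∂_1 − rank ∂_2 = (11 − 7) − 2 = 2, and the invariant factors of ∂_2 are all 1, so H_1 = Z^2.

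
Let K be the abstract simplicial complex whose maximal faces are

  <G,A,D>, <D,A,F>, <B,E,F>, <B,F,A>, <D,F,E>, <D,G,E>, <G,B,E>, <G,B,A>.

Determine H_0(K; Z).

H_0 ≅ Z.

Order the vertices as A < B < D < E < F < G. Listing each simplex with vertices in this order, K has dimension 2 with simplices:

  0-simplices (6): A, B, D, E, F, G
  1-simplices (12): AB, AD, AF, AG, BE, BF, BG, DE, DF, DG, EF, EG
  2-simplices (8): ABF, ABG, ADF, ADG, BEF, BEG, DEF, DEG

Hence C_0 ≅ Z^6, C_1 ≅ Z^12, C_2 ≅ Z^8.

The boundary map ∂_1: C_1 → C_0 sends each edge [p,q] (with p < q) to q − p.
The resulting 6×12 matrix has rank 5, and its Smith normal form has invariant factors (1,1,1,1,1).

Boundary ∂_2: C_2 → C_1 maps a triangle to the signed sum of its edges. For instance
  ∂DEF = EF − DF + DE,
  ∂DEG = EG − DG + DE.
As a 12×8 matrix over Z this has rank 7, with invariant factors (1,1,1,1,1,1,1).

Reading off H_k = ker ∂_k / im ∂_{k+1}:

  H_0: rank C_0 − rank ∂_1 = 6 − 5 = 1, and the invariant factors of ∂_1 are all 1, so H_0 ≅ Z.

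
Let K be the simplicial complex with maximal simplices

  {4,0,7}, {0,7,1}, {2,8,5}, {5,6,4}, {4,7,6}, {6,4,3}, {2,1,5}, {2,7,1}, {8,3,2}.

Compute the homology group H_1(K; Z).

H_1 ≅ Z^2.

We work with the vertex ordering 0 < 1 < 2 < 3 < 4 < 5 < 6 < 7 < 8. The simplices of K, each written with vertices in increasing order, are:

  0-simplices (9): [0], [1], [2], [3], [4], [5], [6], [7], [8]
  1-simplices (19): [0,1], [0,4], [0,7], [1,2], [1,5], [1,7], [2,3], [2,5], [2,7], [2,8], [3,4], [3,6], [3,8], [4,5], [4,6], [4,7], [5,6], [5,8], [6,7]
  2-simplices (9): [0,1,7], [0,4,7], [1,2,5], [1,2,7], [2,3,8], [2,5,8], [3,4,6], [4,5,6], [4,6,7]

so the chain groups are C_0 ≅ Z^9, C_1 ≅ Z^19, C_2 ≅ Z^9.

The boundary map ∂_1: C_1 → C_0 sends each edge [p,q] (with p < q) to q − p. For instance
  ∂[5,8] = [8] − [5].
This gives a 9×19 integer matrix of rank 8; reducing to Smith normal form yields diagonal entries (1,1,1,1,1,1,1,1).

The boundary map ∂_2: C_2 → C_1 maps a triangle to the signed sum of its edges. For instance
  ∂[3,4,6] = [4,6] − [3,6] + [3,4],
  ∂[0,1,7] = [1,7] − [0,7] + [0,1].
The 19×9 boundary matrix has rank 9 and Smith normal form diag(1,1,1,1,1,1,1,1,1).

Now H_k = ker ∂_k / im ∂_{k+1}, so:

  H_1: rank ker ∂_1 − rank ∂_2 = (19 − 8) − 9 = 2, and the invariant factors of ∂_2 are all 1, so H_1 = Z^2.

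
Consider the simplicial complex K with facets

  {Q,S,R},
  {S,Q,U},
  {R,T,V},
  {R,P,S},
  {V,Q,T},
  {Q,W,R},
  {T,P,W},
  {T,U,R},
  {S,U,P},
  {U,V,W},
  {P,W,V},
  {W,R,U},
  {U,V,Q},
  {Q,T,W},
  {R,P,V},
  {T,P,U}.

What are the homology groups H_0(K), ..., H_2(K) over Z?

K has 8 vertices, 24 edges, 16 triangles.
rank ∂_0 = 0, rank ∂_1 = 7 ⇒ b_0 = 8 − 0 − 7 = 1; all invariant factors of ∂_1 are 1 so no torsion. So H_0 ≅ Z.
rank ∂_1 = 7, rank ∂_2 = 15 ⇒ b_1 = 24 − 7 − 15 = 2; all invariant factors of ∂_2 are 1 so no torsion. So H_1 ≅ Z^2.
rank ∂_2 = 15, rank ∂_3 = 0 ⇒ b_2 = 16 − 15 − 0 = 1. So H_2 ≅ Z.

H_0 ≅ Z,  H_1 ≅ Z^2,  H_2 ≅ Z.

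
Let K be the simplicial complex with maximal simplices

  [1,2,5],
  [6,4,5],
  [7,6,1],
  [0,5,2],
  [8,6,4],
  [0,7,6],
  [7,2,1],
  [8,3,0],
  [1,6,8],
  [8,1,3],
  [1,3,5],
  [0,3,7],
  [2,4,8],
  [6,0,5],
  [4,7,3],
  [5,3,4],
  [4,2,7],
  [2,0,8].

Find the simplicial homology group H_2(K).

H_2 ≅ Z.

K has 9 vertices, 27 edges, 18 triangles.
rank ∂_2 = 17, rank ∂_3 = 0 ⇒ b_2 = 18 − 17 − 0 = 1. So H_2 = Z.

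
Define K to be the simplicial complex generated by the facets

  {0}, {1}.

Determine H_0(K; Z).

Fix the vertex order 0 < 1 and write every simplex with vertices in increasing order. Then dim K = 0 and the simplices of K are:

  0-simplices (2): [0], [1]

giving chain groups C_0 ≅ Z^2.

From H_k ≅ ker(∂_k) / im(∂_{k+1}) we obtain:

  H_0: rank C_0 − rank ∂_1 = 2 − 0 = 2, and there is no ∂_1, so H_0 = Z^2.

H_0 = Z^2.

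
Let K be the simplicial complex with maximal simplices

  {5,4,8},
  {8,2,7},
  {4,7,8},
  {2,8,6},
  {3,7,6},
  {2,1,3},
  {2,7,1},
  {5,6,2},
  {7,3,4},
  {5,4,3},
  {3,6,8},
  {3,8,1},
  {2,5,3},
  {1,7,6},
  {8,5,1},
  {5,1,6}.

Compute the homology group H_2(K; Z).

We work with the vertex ordering 1 < 2 < 3 < 4 < 5 < 6 < 7 < 8. The simplices of K, each written with vertices in increasing order, are:

  0-simplices (8): [1], [2], [3], [4], [5], [6], [7], [8]
  1-simplices (24): (24 of them)
  2-simplices (16): [1,2,3], [1,2,7], [1,3,8], [1,5,6], [1,5,8], [1,6,7], [2,3,5], [2,5,6], [2,6,8], [2,7,8], [3,4,5], [3,4,7], [3,6,7], [3,6,8], [4,5,8], [4,7,8]

so the chain groups are C_0 ≅ Z^8, C_1 ≅ Z^24, C_2 ≅ Z^16.

The boundary map ∂_1: C_1 → C_0 maps an edge to its endpoints' difference, ∂[p,q] = q − p. For instance
  ∂[2,5] = [5] − [2].
The 8×24 boundary matrix has rank 7 and Smith normal form diag(1,1,1,1,1,1,1).

Boundary ∂_2: C_2 → C_1 sends each 2-simplex [p,q,r] to [q,r] − [p,r] + [p,q]. For instance
  ∂[1,5,6] = [5,6] − [1,6] + [1,5],
  ∂[1,2,7] = [2,7] − [1,7] + [1,2].
This gives a 24×16 integer matrix of rank 15; reducing to Smith normal form yields diagonal entries (1,1,1,1,1,1,1,1,1,1,1,1,1,1,1).

Reading off H_k = ker ∂_k / im ∂_{k+1}:

  H_2: rank ker ∂_2 − rank ∂_3 = (16 − 15) − 0 = 1, and there is no ∂_3, so H_2 ≅ Z.

H_2 = Z.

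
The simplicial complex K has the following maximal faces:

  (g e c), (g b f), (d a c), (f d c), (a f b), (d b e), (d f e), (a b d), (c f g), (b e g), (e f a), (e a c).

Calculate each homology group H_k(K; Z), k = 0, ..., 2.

K has 7 vertices, 18 edges, 12 triangles.
rank ∂_0 = 0, rank ∂_1 = 6 ⇒ b_0 = 7 − 0 − 6 = 1; all invariant factors of ∂_1 are 1 so no torsion. So H_0 = Z.
rank ∂_1 = 6, rank ∂_2 = 12 ⇒ b_1 = 18 − 6 − 12 = 0; ∂_2 has invariant factor(s) [2] giving torsion. So H_1 = Z/2Z.
rank ∂_2 = 12, rank ∂_3 = 0 ⇒ b_2 = 12 − 12 − 0 = 0. So H_2 = 0.

H_0 = Z,  H_1 = Z/2Z,  H_2 = 0.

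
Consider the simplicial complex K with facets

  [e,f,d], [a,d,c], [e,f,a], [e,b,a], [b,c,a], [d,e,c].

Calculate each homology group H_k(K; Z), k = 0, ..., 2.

H_0 = Z,  H_1 = Z,  H_2 = 0.

Fix the vertex order a < b < c < d < e < f and write every simplex with vertices in increasing order. Then dim K = 2 and the simplices of K are:

  0-simplices (6): a, b, c, d, e, f
  1-simplices (12): ab, ac, ad, ae, af, bc, be, cd, ce, de, df, ef
  2-simplices (6): abc, abe, acd, aef, cde, def

giving chain groups C_0 ≅ Z^6, C_1 ≅ Z^12, C_2 ≅ Z^6.

The boundary map ∂_1: C_1 → C_0 maps an edge to its endpoints' difference, ∂[p,q] = q − p.
The 6×12 boundary matrix has rank 5 and Smith normal form diag(1,1,1,1,1).

Boundary ∂_2: C_2 → C_1 sends each 2-simplex [p,q,r] to [q,r] − [p,r] + [p,q]. For instance
  ∂abc = bc − ac + ab,
  ∂acd = cd − ad + ac.
The 12×6 boundary matrix has rank 6 and Smith normal form diag(1,1,1,1,1,1).

Reading off H_k = ker ∂_k / im ∂_{k+1}:

  H_0: rank C_0 − rank ∂_1 = 6 − 5 = 1, and the invariant factors of ∂_1 are all 1, so H_0 ≅ Z.
  H_1: rank ker ∂_1 − rank ∂_2 = (12 − 5) − 6 = 1, and the invariant factors of ∂_2 are all 1, so H_1 ≅ Z.
  H_2: rank ker ∂_2 − rank ∂_3 = (6 − 6) − 0 = 0, and there is no ∂_3, so H_2 ≅ 0.

As a check, the Euler characteristic is 6 − 12 + 6 = 0, which agrees with 1 − 1 + 0 = 0.
(K is a triangulation of the cylinder S^1 x I.)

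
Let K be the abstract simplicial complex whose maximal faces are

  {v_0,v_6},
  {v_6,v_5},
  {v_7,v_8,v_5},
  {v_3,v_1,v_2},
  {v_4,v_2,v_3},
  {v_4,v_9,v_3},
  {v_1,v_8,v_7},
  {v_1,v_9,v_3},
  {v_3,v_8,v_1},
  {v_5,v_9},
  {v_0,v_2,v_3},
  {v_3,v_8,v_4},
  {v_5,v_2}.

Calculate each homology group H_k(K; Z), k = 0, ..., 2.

Take the total order v_0 < v_1 < v_2 < v_3 < v_4 < v_5 < v_6 < v_7 < v_8 < v_9 on the vertex set. Then K (dimension 2) consists of the simplices:

  0-simplices (10): [v_0], [v_1], [v_2], [v_3], [v_4], [v_5], [v_6], [v_7], [v_8], [v_9]
  1-simplices (21): (21 of them)
  2-simplices (9): [v_0,v_2,v_3], [v_1,v_2,v_3], [v_1,v_3,v_8], [v_1,v_3,v_9], [v_1,v_7,v_8], [v_2,v_3,v_4], [v_3,v_4,v_8], [v_3,v_4,v_9], [v_5,v_7,v_8]

so the chain groups are C_0 ≅ Z^10, C_1 ≅ Z^21, C_2 ≅ Z^9.

The boundary map ∂_1: C_1 → C_0 sends each edge [p,q] (with p < q) to q − p.
This gives a 10×21 integer matrix of rank 9; reducing to Smith normal form yields diagonal entries (1,1,1,1,1,1,1,1,1).

∂_2: C_2 → C_1 sends each 2-simplex [p,q,r] to [q,r] − [p,r] + [p,q]. For instance
  ∂[v_1,v_3,v_8] = [v_3,v_8] − [v_1,v_8] + [v_1,v_3],
  ∂[v_3,v_4,v_9] = [v_4,v_9] − [v_3,v_9] + [v_3,v_4].
The resulting 21×9 matrix has rank 9, and its Smith normal form has invariant factors (1,1,1,1,1,1,1,1,1).

Reading off H_k = ker ∂_k / im ∂_{k+1}:

  H_0: rank C_0 − rank ∂_1 = 10 − 9 = 1, and the invariant factors of ∂_1 are all 1, so H_0 ≅ Z.
  H_1: rank ker ∂_1 − rank ∂_2 = (21 − 9) − 9 = 3, and the invariant factors of ∂_2 are all 1, so H_1 ≅ Z^3.
  H_2: rank ker ∂_2 − rank ∂_3 = (9 − 9) − 0 = 0, and there is no ∂_3, so H_2 ≅ 0.

As a check, the Euler characteristic is 10 − 21 + 9 = -2, which agrees with 1 − 3 + 0 = -2.

H_0 ≅ Z,  H_1 ≅ Z^3,  H_2 = 0.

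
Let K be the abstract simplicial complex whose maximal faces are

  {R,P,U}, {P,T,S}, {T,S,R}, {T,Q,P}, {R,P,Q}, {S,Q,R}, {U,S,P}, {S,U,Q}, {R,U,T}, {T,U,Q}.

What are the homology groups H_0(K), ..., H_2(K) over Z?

H_0 = Z,  H_1 = Z/2Z,  H_2 = 0.

We work with the vertex ordering P < Q < R < S < T < U. The simplices of K, each written with vertices in increasing order, are:

  0-simplices (6): P, Q, R, S, T, U
  1-simplices (15): PQ, PR, PS, PT, PU, QR, QS, QT, QU, RS, RT, RU, ST, SU, TU
  2-simplices (10): PQR, PQT, PRU, PST, PSU, QRS, QSU, QTU, RST, RTU

giving chain groups C_0 ≅ Z^6, C_1 ≅ Z^15, C_2 ≅ Z^10.

Boundary ∂_1: C_1 → C_0 maps an edge to its endpoints' difference, ∂[p,q] = q − p.
The resulting 6×15 matrix has rank 5, and its Smith normal form has invariant factors (1,1,1,1,1).

The boundary map ∂_2: C_2 → C_1 sends each 2-simplex [p,q,r] to [q,r] − [p,r] + [p,q]. For instance
  ∂PRU = RU − PU + PR,
  ∂QRS = RS − QS + QR.
As a 15×10 matrix over Z this has rank 10, with invariant factors (1,1,1,1,1,1,1,1,1,2).

Reading off H_k = ker ∂_k / im ∂_{k+1}:

  H_0: rank C_0 − rank ∂_1 = 6 − 5 = 1, and the invariant factors of ∂_1 are all 1, so H_0 = Z.
  H_1: rank ker ∂_1 − rank ∂_2 = (15 − 5) − 10 = 0, and ∂_2 has invariant factor 2 > 1, so H_1 = Z/2Z.
  H_2: rank ker ∂_2 − rank ∂_3 = (10 − 10) − 0 = 0, and there is no ∂_3, so H_2 = 0.

As a check, the Euler characteristic is 6 − 15 + 10 = 1, which agrees with 1 − 0 + 0 = 1.
(K is a triangulation of the real projective plane RP^2.)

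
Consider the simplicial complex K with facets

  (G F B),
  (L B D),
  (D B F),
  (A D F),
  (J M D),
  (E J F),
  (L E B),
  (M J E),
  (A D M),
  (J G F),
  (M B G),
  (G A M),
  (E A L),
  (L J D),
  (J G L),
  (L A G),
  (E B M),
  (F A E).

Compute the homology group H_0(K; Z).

Take the total order A < B < D < E < F < G < J < L < M on the vertex set. Then K (dimension 2) consists of the simplices:

  0-simplices (9): A, B, D, E, F, G, J, L, M
  1-simplices (27): AD, AE, AF, AG, AL, AM, BD, BE, BF, BG, BL, BM, DF, DJ, DL, DM, EF, EJ, EL, EM, FG, FJ, GJ, GL, GM, JL, JM
  2-simplices (18): ADF, ADM, AEF, AEL, AGL, AGM, BDF, BDL, BEL, BEM, BFG, BGM, DJL, DJM, EFJ, EJM, FGJ, GJL

so the chain groups are C_0 ≅ Z^9, C_1 ≅ Z^27, C_2 ≅ Z^18.

Boundary ∂_1: C_1 → C_0 sends each edge [p,q] (with p < q) to q − p. For instance
  ∂GL = L − G.
This gives a 9×27 integer matrix of rank 8; reducing to Smith normal form yields diagonal entries (1,1,1,1,1,1,1,1).

Boundary ∂_2: C_2 → C_1 sends each 2-simplex [p,q,r] to [q,r] − [p,r] + [p,q]. For instance
  ∂BDL = DL − BL + BD,
  ∂ADM = DM − AM + AD.
The 27×18 boundary matrix has rank 17 and Smith normal form diag(1,1,1,1,1,1,1,1,1,1,1,1,1,1,1,1,1).

From H_k ≅ ker(∂_k) / im(∂_{k+1}) we obtain:

  H_0: rank C_0 − rank ∂_1 = 9 − 8 = 1, and the invariant factors of ∂_1 are all 1, so H_0 = Z.

(K is a triangulation of the torus T^2.)

H_0 = Z.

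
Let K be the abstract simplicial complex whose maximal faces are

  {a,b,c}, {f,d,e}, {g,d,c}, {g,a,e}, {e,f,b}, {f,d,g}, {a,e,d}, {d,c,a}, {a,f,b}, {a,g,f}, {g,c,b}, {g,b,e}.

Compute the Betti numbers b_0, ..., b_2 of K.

b_0 = 1, b_1 = 0, b_2 = 0.

We work with the vertex ordering a < b < c < d < e < f < g. The simplices of K, each written with vertices in increasing order, are:

  0-simplices (7): a, b, c, d, e, f, g
  1-simplices (18): ab, ac, ad, ae, af, ag, bc, be, bf, bg, cd, cg, de, df, dg, ef, eg, fg
  2-simplices (12): abc, abf, acd, ade, aeg, afg, bcg, bef, beg, cdg, def, dfg

giving chain groups C_0 ≅ Z^7, C_1 ≅ Z^18, C_2 ≅ Z^12.

The boundary map ∂_1: C_1 → C_0 sends each edge [p,q] (with p < q) to q − p. For instance
  ∂bc = c − b.
The 7×18 boundary matrix has rank 6 and Smith normal form diag(1,1,1,1,1,1).

∂_2: C_2 → C_1 sends each 2-simplex [p,q,r] to [q,r] − [p,r] + [p,q]. For instance
  ∂bef = ef − bf + be,
  ∂cdg = dg − cg + cd.
This gives a 18×12 integer matrix of rank 12; reducing to Smith normal form yields diagonal entries (1,1,1,1,1,1,1,1,1,1,1,2).

Reading off H_k = ker ∂_k / im ∂_{k+1}:

  H_0: rank C_0 − rank ∂_1 = 7 − 6 = 1, and the invariant factors of ∂_1 are all 1, so H_0 = Z.
  H_1: rank ker ∂_1 − rank ∂_2 = (18 − 6) − 12 = 0, and ∂_2 has invariant factor 2 > 1, so H_1 = Z/2Z.
  H_2: rank ker ∂_2 − rank ∂_3 = (12 − 12) − 0 = 0, and there is no ∂_3, so H_2 = 0.

Hence the Betti numbers are b_0 = 1, b_1 = 0, b_2 = 0.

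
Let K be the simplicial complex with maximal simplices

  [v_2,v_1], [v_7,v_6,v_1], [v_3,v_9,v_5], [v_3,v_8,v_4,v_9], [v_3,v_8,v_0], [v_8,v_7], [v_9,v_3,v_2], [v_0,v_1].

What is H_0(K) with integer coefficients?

Order the vertices as v_0 < v_1 < v_2 < v_3 < v_4 < v_5 < v_6 < v_7 < v_8 < v_9. Listing each simplex with vertices in this order, K has dimension 3 with simplices:

  0-simplices (10): [v_0], [v_1], [v_2], [v_3], [v_4], [v_5], [v_6], [v_7], [v_8], [v_9]
  1-simplices (18): (18 of them)
  2-simplices (8): [v_0,v_3,v_8], [v_1,v_6,v_7], [v_2,v_3,v_9], [v_3,v_4,v_8], [v_3,v_4,v_9], [v_3,v_5,v_9], [v_3,v_8,v_9], [v_4,v_8,v_9]
  3-simplices (1): [v_3,v_4,v_8,v_9]

Hence C_0 ≅ Z^10, C_1 ≅ Z^18, C_2 ≅ Z^8, C_3 ≅ Z^1.

Boundary ∂_1: C_1 → C_0 is given by ∂[p,q] = [q] − [p]. For instance
  ∂[v_0,v_3] = [v_3] − [v_0].
The resulting 10×18 matrix has rank 9, and its Smith normal form has invariant factors (1,1,1,1,1,1,1,1,1).

The boundary map ∂_2: C_2 → C_1 maps a triangle to the signed sum of its edges. For instance
  ∂[v_3,v_5,v_9] = [v_5,v_9] − [v_3,v_9] + [v_3,v_5],
  ∂[v_4,v_8,v_9] = [v_8,v_9] − [v_4,v_9] + [v_4,v_8].
This gives a 18×8 integer matrix of rank 7; reducing to Smith normal form yields diagonal entries (1,1,1,1,1,1,1).

Boundary ∂_3: C_3 → C_2 sends each 3-simplex σ to the alternating sum Σ_i (−1)^i (σ with its i-th vertex removed). For instance
  ∂[v_3,v_4,v_8,v_9] = [v_4,v_8,v_9] − [v_3,v_8,v_9] + [v_3,v_4,v_9] − [v_3,v_4,v_8].
This gives a 8×1 integer matrix of rank 1; reducing to Smith normal form yields diagonal entries (1).

From H_k ≅ ker(∂_k) / im(∂_{k+1}) we obtain:

  H_0: rank C_0 − rank ∂_1 = 10 − 9 = 1, and the invariant factors of ∂_1 are all 1, so H_0 = Z.

H_0 = Z.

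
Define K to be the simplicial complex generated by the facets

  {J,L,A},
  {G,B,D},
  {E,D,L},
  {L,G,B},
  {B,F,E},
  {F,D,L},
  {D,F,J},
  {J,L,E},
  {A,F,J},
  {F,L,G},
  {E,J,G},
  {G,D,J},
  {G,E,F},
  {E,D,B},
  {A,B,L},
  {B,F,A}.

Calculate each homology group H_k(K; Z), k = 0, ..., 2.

Fix the vertex order A < B < D < E < F < G < J < L and write every simplex with vertices in increasing order. Then dim K = 2 and the simplices of K are:

  0-simplices (8): A, B, D, E, F, G, J, L
  1-simplices (24): AB, AF, AJ, AL, BD, BE, BF, BG, BL, DE, DF, DG, DJ, DL, EF, EG, EJ, EL, FG, FJ, FL, GJ, GL, JL
  2-simplices (16): ABF, ABL, AFJ, AJL, BDE, BDG, BEF, BGL, DEL, DFJ, DFL, DGJ, EFG, EGJ, EJL, FGL

so the chain groups are C_0 ≅ Z^8, C_1 ≅ Z^24, C_2 ≅ Z^16.

Boundary ∂_1: C_1 → C_0 sends each edge [p,q] (with p < q) to q − p.
This gives a 8×24 integer matrix of rank 7; reducing to Smith normal form yields diagonal entries (1,1,1,1,1,1,1).

Boundary ∂_2: C_2 → C_1 maps a triangle to the signed sum of its edges. For instance
  ∂EGJ = GJ − EJ + EG,
  ∂ABL = BL − AL + AB.
This gives a 24×16 integer matrix of rank 15; reducing to Smith normal form yields diagonal entries (1,1,1,1,1,1,1,1,1,1,1,1,1,1,1).

Computing H_k = (kernel of ∂_k) / (image of ∂_{k+1}):

  H_0: rank C_0 − rank ∂_1 = 8 − 7 = 1, and the invariant factors of ∂_1 are all 1, so H_0 = Z.
  H_1: rank ker ∂_1 − rank ∂_2 = (24 − 7) − 15 = 2, and the invariant factors of ∂_2 are all 1, so H_1 = Z^2.
  H_2: rank ker ∂_2 − rank ∂_3 = (16 − 15) − 0 = 1, and there is no ∂_3, so H_2 = Z.

As a check, the Euler characteristic is 8 − 24 + 16 = 0, which agrees with 1 − 2 + 1 = 0.
(K is a triangulation of the torus T^2.)

H_0 = Z,  H_1 = Z^2,  H_2 = Z.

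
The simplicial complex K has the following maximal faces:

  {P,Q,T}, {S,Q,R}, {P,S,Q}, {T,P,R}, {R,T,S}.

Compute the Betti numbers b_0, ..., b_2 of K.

Fix the vertex order P < Q < R < S < T and write every simplex with vertices in increasing order. Then dim K = 2 and the simplices of K are:

  0-simplices (5): P, Q, R, S, T
  1-simplices (10): PQ, PR, PS, PT, QR, QS, QT, RS, RT, ST
  2-simplices (5): PQS, PQT, PRT, QRS, RST

so the chain groups are C_0 ≅ Z^5, C_1 ≅ Z^10, C_2 ≅ Z^5.

Boundary ∂_1: C_1 → C_0 maps an edge to its endpoints' difference, ∂[p,q] = q − p. For instance
  ∂QS = S − Q.
As a 5×10 matrix over Z this has rank 4, with invariant factors (1,1,1,1).

Boundary ∂_2: C_2 → C_1 sends each 2-simplex [p,q,r] to [q,r] − [p,r] + [p,q]. For instance
  ∂RST = ST − RT + RS,
  ∂PRT = RT − PT + PR.
This gives a 10×5 integer matrix of rank 5; reducing to Smith normal form yields diagonal entries (1,1,1,1,1).

Computing H_k = (kernel of ∂_k) / (image of ∂_{k+1}):

  H_0: rank C_0 − rank ∂_1 = 5 − 4 = 1, and the invariant factors of ∂_1 are all 1, so H_0 ≅ Z.
  H_1: rank ker ∂_1 − rank ∂_2 = (10 − 4) − 5 = 1, and the invariant factors of ∂_2 are all 1, so H_1 ≅ Z.
  H_2: rank ker ∂_2 − rank ∂_3 = (5 − 5) − 0 = 0, and there is no ∂_3, so H_2 ≅ 0.

(K is a triangulation of the Möbius band.)

Hence the Betti numbers are b_0 = 1, b_1 = 1, b_2 = 0.

b_0 = 1, b_1 = 1, b_2 = 0.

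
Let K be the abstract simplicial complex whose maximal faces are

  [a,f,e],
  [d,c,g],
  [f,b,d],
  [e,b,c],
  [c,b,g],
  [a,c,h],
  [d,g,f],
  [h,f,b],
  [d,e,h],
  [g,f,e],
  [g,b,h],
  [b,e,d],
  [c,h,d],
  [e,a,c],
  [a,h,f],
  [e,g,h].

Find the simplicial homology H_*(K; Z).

H_0 = Z,  H_1 = Z^2,  H_2 = Z.

Fix the vertex order a < b < c < d < e < f < g < h and write every simplex with vertices in increasing order. Then dim K = 2 and the simplices of K are:

  0-simplices (8): a, b, c, d, e, f, g, h
  1-simplices (24): ac, ae, af, ah, bc, bd, be, bf, bg, bh, cd, ce, cg, ch, de, df, dg, dh, ef, eg, eh, fg, fh, gh
  2-simplices (16): ace, ach, aef, afh, bce, bcg, bde, bdf, bfh, bgh, cdg, cdh, deh, dfg, efg, egh

Hence C_0 ≅ Z^8, C_1 ≅ Z^24, C_2 ≅ Z^16.

The boundary map ∂_1: C_1 → C_0 sends each edge [p,q] (with p < q) to q − p. For instance
  ∂eh = h − e.
The 8×24 boundary matrix has rank 7 and Smith normal form diag(1,1,1,1,1,1,1).

∂_2: C_2 → C_1 sends each 2-simplex [p,q,r] to [q,r] − [p,r] + [p,q]. For instance
  ∂aef = ef − af + ae,
  ∂bcg = cg − bg + bc.
The 24×16 boundary matrix has rank 15 and Smith normal form diag(1,1,1,1,1,1,1,1,1,1,1,1,1,1,1).

From H_k ≅ ker(∂_k) / im(∂_{k+1}) we obtain:

  H_0: rank C_0 − rank ∂_1 = 8 − 7 = 1, and the invariant factors of ∂_1 are all 1, so H_0 = Z.
  H_1: rank ker ∂_1 − rank ∂_2 = (24 − 7) − 15 = 2, and the invariant factors of ∂_2 are all 1, so H_1 = Z^2.
  H_2: rank ker ∂_2 − rank ∂_3 = (16 − 15) − 0 = 1, and there is no ∂_3, so H_2 = Z.

As a check, the Euler characteristic is 8 − 24 + 16 = 0, which agrees with 1 − 2 + 1 = 0.
(K is a triangulation of the torus T^2.)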